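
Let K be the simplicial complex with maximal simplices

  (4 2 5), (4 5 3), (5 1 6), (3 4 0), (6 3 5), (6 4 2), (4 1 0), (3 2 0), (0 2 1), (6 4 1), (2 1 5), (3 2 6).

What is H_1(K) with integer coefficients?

We work with the vertex ordering 0 < 1 < 2 < 3 < 4 < 5 < 6. The simplices of K, each written with vertices in increasing order, are:

  0-simplices (7): [0], [1], [2], [3], [4], [5], [6]
  1-simplices (18): [0,1], [0,2], [0,3], [0,4], [1,2], [1,4], [1,5], [1,6], [2,3], [2,4], [2,5], [2,6], [3,4], [3,5], [3,6], [4,5], [4,6], [5,6]
  2-simplices (12): [0,1,2], [0,1,4], [0,2,3], [0,3,4], [1,2,5], [1,4,6], [1,5,6], [2,3,6], [2,4,5], [2,4,6], [3,4,5], [3,5,6]

so the chain groups are C_0 ≅ Z^7, C_1 ≅ Z^18, C_2 ≅ Z^12.

Boundary ∂_1: C_1 → C_0 is given by ∂[p,q] = [q] − [p]. For instance
  ∂[3,6] = [6] − [3].
As a 7×18 matrix over Z this has rank 6, with invariant factors (1,1,1,1,1,1).

∂_2: C_2 → C_1 acts by ∂[p,q,r] = [q,r] − [p,r] + [p,q]. For instance
  ∂[0,1,4] = [1,4] − [0,4] + [0,1],
  ∂[2,4,6] = [4,6] − [2,6] + [2,4].
As a 18×12 matrix over Z this has rank 12, with invariant factors (1,1,1,1,1,1,1,1,1,1,1,2).

Computing H_k = (kernel of ∂_k) / (image of ∂_{k+1}):

  H_1: rank ker ∂_1 − rank ∂_2 = (18 − 6) − 12 = 0, and ∂_2 has invariant factor 2 > 1, so H_1 = Z/2.

(K is a triangulation of the real projective plane RP^2.)

H_1 ≅ Z/2.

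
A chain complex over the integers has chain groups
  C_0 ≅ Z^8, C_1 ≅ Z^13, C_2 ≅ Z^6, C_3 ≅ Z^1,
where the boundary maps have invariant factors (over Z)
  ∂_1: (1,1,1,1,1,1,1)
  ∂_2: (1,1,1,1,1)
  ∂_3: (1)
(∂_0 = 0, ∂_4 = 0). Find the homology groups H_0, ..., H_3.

H_0 ≅ Z,  H_1 ≅ Z,  H_2 = 0,  H_3 = 0.

H_0: b_0 = 8 − 0 − 7 = 1; torsion from ∂_1 factors > 1: none. So H_0 ≅ Z.
H_1: b_1 = 13 − 7 − 5 = 1; torsion from ∂_2 factors > 1: none. So H_1 ≅ Z.
H_2: b_2 = 6 − 5 − 1 = 0; torsion from ∂_3 factors > 1: none. So H_2 ≅ 0.
H_3: b_3 = 1 − 1 − 0 = 0; torsion from ∂_4 factors > 1: none. So H_3 ≅ 0.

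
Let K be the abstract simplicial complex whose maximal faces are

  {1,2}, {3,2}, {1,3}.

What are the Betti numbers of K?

b_0 = 1, b_1 = 1.

Fix the vertex order 1 < 2 < 3 and write every simplex with vertices in increasing order. Then dim K = 1 and the simplices of K are:

  0-simplices (3): [1], [2], [3]
  1-simplices (3): [1,2], [1,3], [2,3]

Hence C_0 ≅ Z^3, C_1 ≅ Z^3.

Boundary ∂_1: C_1 → C_0 sends each edge [p,q] (with p < q) to q − p. For instance
  ∂[1,2] = [2] − [1].
This gives a 3×3 integer matrix of rank 2; reducing to Smith normal form yields diagonal entries (1,1).

From H_k ≅ ker(∂_k) / im(∂_{k+1}) we obtain:

  H_0: rank C_0 − rank ∂_1 = 3 − 2 = 1, and the invariant factors of ∂_1 are all 1, so H_0 ≅ Z.
  H_1: rank ker ∂_1 − rank ∂_2 = (3 − 2) − 0 = 1, and there is no ∂_2, so H_1 ≅ Z.

(K is a triangulation of the circle S^1.)

Hence the Betti numbers are b_0 = 1, b_1 = 1.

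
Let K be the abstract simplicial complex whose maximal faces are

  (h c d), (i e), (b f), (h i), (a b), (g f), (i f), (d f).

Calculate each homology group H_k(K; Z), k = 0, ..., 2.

H_0 = Z,  H_1 = Z,  H_2 = 0.

Fix the vertex order a < b < c < d < e < f < g < h < i and write every simplex with vertices in increasing order. Then dim K = 2 and the simplices of K are:

  0-simplices (9): a, b, c, d, e, f, g, h, i
  1-simplices (10): ab, bf, cd, ch, df, dh, ei, fg, fi, hi
  2-simplices (1): cdh

Hence C_0 ≅ Z^9, C_1 ≅ Z^10, C_2 ≅ Z^1.

∂_1: C_1 → C_0 is given by ∂[p,q] = [q] − [p]. For instance
  ∂ch = h − c.
This gives a 9×10 integer matrix of rank 8; reducing to Smith normal form yields diagonal entries (1,1,1,1,1,1,1,1).

The boundary map ∂_2: C_2 → C_1 acts by ∂[p,q,r] = [q,r] − [p,r] + [p,q]. For instance
  ∂cdh = dh − ch + cd.
The 10×1 boundary matrix has rank 1 and Smith normal form diag(1).

Computing H_k = (kernel of ∂_k) / (image of ∂_{k+1}):

  H_0: rank C_0 − rank ∂_1 = 9 − 8 = 1, and the invariant factors of ∂_1 are all 1, so H_0 ≅ Z.
  H_1: rank ker ∂_1 − rank ∂_2 = (10 − 8) − 1 = 1, and the invariant factors of ∂_2 are all 1, so H_1 ≅ Z.
  H_2: rank ker ∂_2 − rank ∂_3 = (1 − 1) − 0 = 0, and there is no ∂_3, so H_2 ≅ 0.

As a check, the Euler characteristic is 9 − 10 + 1 = 0, which agrees with 1 − 1 + 0 = 0.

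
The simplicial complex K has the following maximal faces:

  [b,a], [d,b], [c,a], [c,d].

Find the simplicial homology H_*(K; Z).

H_0 ≅ Z,  H_1 ≅ Z.

Order the vertices as a < b < c < d. Listing each simplex with vertices in this order, K has dimension 1 with simplices:

  0-simplices (4): a, b, c, d
  1-simplices (4): ab, ac, bd, cd

giving chain groups C_0 ≅ Z^4, C_1 ≅ Z^4.

The boundary map ∂_1: C_1 → C_0 sends each edge [p,q] (with p < q) to q − p. For instance
  ∂cd = d − c.
This gives a 4×4 integer matrix of rank 3; reducing to Smith normal form yields diagonal entries (1,1,1).

Computing H_k = (kernel of ∂_k) / (image of ∂_{k+1}):

  H_0: rank C_0 − rank ∂_1 = 4 − 3 = 1, and the invariant factors of ∂_1 are all 1, so H_0 ≅ Z.
  H_1: rank ker ∂_1 − rank ∂_2 = (4 − 3) − 0 = 1, and there is no ∂_2, so H_1 ≅ Z.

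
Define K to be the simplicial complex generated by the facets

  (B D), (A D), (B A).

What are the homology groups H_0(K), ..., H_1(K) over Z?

Order the vertices as A < B < D. Listing each simplex with vertices in this order, K has dimension 1 with simplices:

  0-simplices (3): A, B, D
  1-simplices (3): AB, AD, BD

giving chain groups C_0 ≅ Z^3, C_1 ≅ Z^3.

The boundary map ∂_1: C_1 → C_0 maps an edge to its endpoints' difference, ∂[p,q] = q − p.
As a 3×3 matrix over Z this has rank 2, with invariant factors (1,1).

Now H_k = ker ∂_k / im ∂_{k+1}, so:

  H_0: rank C_0 − rank ∂_1 = 3 − 2 = 1, and the invariant factors of ∂_1 are all 1, so H_0 ≅ Z.
  H_1: rank ker ∂_1 − rank ∂_2 = (3 − 2) − 0 = 1, and there is no ∂_2, so H_1 ≅ Z.

As a check, the Euler characteristic is 3 − 3 = 0, which agrees with 1 − 1 = 0.

H_0 ≅ Z,  H_1 ≅ Z.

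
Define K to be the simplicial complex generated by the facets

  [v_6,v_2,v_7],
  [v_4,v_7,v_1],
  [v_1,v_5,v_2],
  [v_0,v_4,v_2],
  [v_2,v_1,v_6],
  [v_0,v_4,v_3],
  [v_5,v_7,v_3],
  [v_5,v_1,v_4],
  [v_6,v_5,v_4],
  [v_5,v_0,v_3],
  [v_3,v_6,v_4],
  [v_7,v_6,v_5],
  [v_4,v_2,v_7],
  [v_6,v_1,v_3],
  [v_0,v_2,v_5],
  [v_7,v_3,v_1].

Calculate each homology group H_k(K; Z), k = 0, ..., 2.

Order the vertices as v_0 < v_1 < v_2 < v_3 < v_4 < v_5 < v_6 < v_7. Listing each simplex with vertices in this order, K has dimension 2 with simplices:

  0-simplices (8): [v_0], [v_1], [v_2], [v_3], [v_4], [v_5], [v_6], [v_7]
  1-simplices (24): (24 of them)
  2-simplices (16): (16 of them)

giving chain groups C_0 ≅ Z^8, C_1 ≅ Z^24, C_2 ≅ Z^16.

∂_1: C_1 → C_0 is given by ∂[p,q] = [q] − [p]. For instance
  ∂[v_2,v_7] = [v_7] − [v_2].
The resulting 8×24 matrix has rank 7, and its Smith normal form has invariant factors (1,1,1,1,1,1,1).

Boundary ∂_2: C_2 → C_1 maps a triangle to the signed sum of its edges. For instance
  ∂[v_1,v_3,v_7] = [v_3,v_7] − [v_1,v_7] + [v_1,v_3],
  ∂[v_0,v_2,v_5] = [v_2,v_5] − [v_0,v_5] + [v_0,v_2].
The resulting 24×16 matrix has rank 15, and its Smith normal form has invariant factors (1,1,1,1,1,1,1,1,1,1,1,1,1,1,1).

Computing H_k = (kernel of ∂_k) / (image of ∂_{k+1}):

  H_0: rank C_0 − rank ∂_1 = 8 − 7 = 1, and the invariant factors of ∂_1 are all 1, so H_0 = Z.
  H_1: rank ker ∂_1 − rank ∂_2 = (24 − 7) − 15 = 2, and the invariant factors of ∂_2 are all 1, so H_1 = Z^2.
  H_2: rank ker ∂_2 − rank ∂_3 = (16 − 15) − 0 = 1, and there is no ∂_3, so H_2 = Z.

H_0 = Z,  H_1 = Z^2,  H_2 = Z.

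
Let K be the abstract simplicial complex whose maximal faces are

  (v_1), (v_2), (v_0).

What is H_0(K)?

K has 3 vertices.
rank ∂_0 = 0, rank ∂_1 = 0 ⇒ b_0 = 3 − 0 − 0 = 3. So H_0 ≅ Z^3.

H_0 = Z^3.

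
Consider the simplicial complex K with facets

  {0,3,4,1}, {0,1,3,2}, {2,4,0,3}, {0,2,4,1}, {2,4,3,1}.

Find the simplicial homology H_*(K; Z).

We work with the vertex ordering 0 < 1 < 2 < 3 < 4. The simplices of K, each written with vertices in increasing order, are:

  0-simplices (5): [0], [1], [2], [3], [4]
  1-simplices (10): [0,1], [0,2], [0,3], [0,4], [1,2], [1,3], [1,4], [2,3], [2,4], [3,4]
  2-simplices (10): [0,1,2], [0,1,3], [0,1,4], [0,2,3], [0,2,4], [0,3,4], [1,2,3], [1,2,4], [1,3,4], [2,3,4]
  3-simplices (5): [0,1,2,3], [0,1,2,4], [0,1,3,4], [0,2,3,4], [1,2,3,4]

giving chain groups C_0 ≅ Z^5, C_1 ≅ Z^10, C_2 ≅ Z^10, C_3 ≅ Z^5.

Boundary ∂_1: C_1 → C_0 is given by ∂[p,q] = [q] − [p].
The resulting 5×10 matrix has rank 4, and its Smith normal form has invariant factors (1,1,1,1).

The boundary map ∂_2: C_2 → C_1 sends each 2-simplex [p,q,r] to [q,r] − [p,r] + [p,q]. For instance
  ∂[0,1,4] = [1,4] − [0,4] + [0,1],
  ∂[1,2,3] = [2,3] − [1,3] + [1,2].
As a 10×10 matrix over Z this has rank 6, with invariant factors (1,1,1,1,1,1).

Boundary ∂_3: C_3 → C_2 sends each 3-simplex σ to the alternating sum Σ_i (−1)^i (σ with its i-th vertex removed). For instance
  ∂[1,2,3,4] = [2,3,4] − [1,3,4] + [1,2,4] − [1,2,3],
  ∂[0,2,3,4] = [2,3,4] − [0,3,4] + [0,2,4] − [0,2,3].
This gives a 10×5 integer matrix of rank 4; reducing to Smith normal form yields diagonal entries (1,1,1,1).

Computing H_k = (kernel of ∂_k) / (image of ∂_{k+1}):

  H_0: rank C_0 − rank ∂_1 = 5 − 4 = 1, and the invariant factors of ∂_1 are all 1, so H_0 = Z.
  H_1: rank ker ∂_1 − rank ∂_2 = (10 − 4) − 6 = 0, and the invariant factors of ∂_2 are all 1, so H_1 = 0.
  H_2: rank ker ∂_2 − rank ∂_3 = (10 − 6) − 4 = 0, and the invariant factors of ∂_3 are all 1, so H_2 = 0.
  H_3: rank ker ∂_3 − rank ∂_4 = (5 − 4) − 0 = 1, and there is no ∂_4, so H_3 = Z.

(K is a triangulation of the 3-sphere S^3.)

H_0 ≅ Z,  H_1 = 0,  H_2 = 0,  H_3 ≅ Z.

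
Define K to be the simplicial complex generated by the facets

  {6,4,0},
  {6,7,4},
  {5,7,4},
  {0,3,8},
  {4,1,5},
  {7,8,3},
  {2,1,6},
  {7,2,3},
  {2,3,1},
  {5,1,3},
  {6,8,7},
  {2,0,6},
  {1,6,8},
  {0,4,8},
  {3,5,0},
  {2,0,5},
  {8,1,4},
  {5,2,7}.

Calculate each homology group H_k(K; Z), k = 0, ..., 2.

H_0 ≅ Z,  H_1 ≅ Z ⊕ Z/2,  H_2 = 0.

Take the total order 0 < 1 < 2 < 3 < 4 < 5 < 6 < 7 < 8 on the vertex set. Then K (dimension 2) consists of the simplices:

  0-simplices (9): [0], [1], [2], [3], [4], [5], [6], [7], [8]
  1-simplices (27): (27 of them)
  2-simplices (18): [0,2,5], [0,2,6], [0,3,5], [0,3,8], [0,4,6], [0,4,8], [1,2,3], [1,2,6], [1,3,5], [1,4,5], [1,4,8], [1,6,8], [2,3,7], [2,5,7], [3,7,8], [4,5,7], [4,6,7], [6,7,8]

giving chain groups C_0 ≅ Z^9, C_1 ≅ Z^27, C_2 ≅ Z^18.

Boundary ∂_1: C_1 → C_0 is given by ∂[p,q] = [q] − [p]. For instance
  ∂[0,3] = [3] − [0].
This gives a 9×27 integer matrix of rank 8; reducing to Smith normal form yields diagonal entries (1,1,1,1,1,1,1,1).

The boundary map ∂_2: C_2 → C_1 maps a triangle to the signed sum of its edges. For instance
  ∂[3,7,8] = [7,8] − [3,8] + [3,7],
  ∂[2,3,7] = [3,7] − [2,7] + [2,3].
As a 27×18 matrix over Z this has rank 18, with invariant factors (1,1,1,1,1,1,1,1,1,1,1,1,1,1,1,1,1,2).

Reading off H_k = ker ∂_k / im ∂_{k+1}:

  H_0: rank C_0 − rank ∂_1 = 9 − 8 = 1, and the invariant factors of ∂_1 are all 1, so H_0 = Z.
  H_1: rank ker ∂_1 − rank ∂_2 = (27 − 8) − 18 = 1, and ∂_2 has invariant factor 2 > 1, so H_1 = Z ⊕ Z/2.
  H_2: rank ker ∂_2 − rank ∂_3 = (18 − 18) − 0 = 0, and there is no ∂_3, so H_2 = 0.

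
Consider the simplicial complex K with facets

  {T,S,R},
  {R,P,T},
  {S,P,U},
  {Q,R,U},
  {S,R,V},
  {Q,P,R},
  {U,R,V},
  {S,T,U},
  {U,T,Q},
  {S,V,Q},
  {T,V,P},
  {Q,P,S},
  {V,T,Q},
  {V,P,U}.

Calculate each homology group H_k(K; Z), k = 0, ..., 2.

We work with the vertex ordering P < Q < R < S < T < U < V. The simplices of K, each written with vertices in increasing order, are:

  0-simplices (7): P, Q, R, S, T, U, V
  1-simplices (21): PQ, PR, PS, PT, PU, PV, QR, QS, QT, QU, QV, RS, RT, RU, RV, ST, SU, SV, TU, TV, UV
  2-simplices (14): PQR, PQS, PRT, PSU, PTV, PUV, QRU, QSV, QTU, QTV, RST, RSV, RUV, STU

Hence C_0 ≅ Z^7, C_1 ≅ Z^21, C_2 ≅ Z^14.

The boundary map ∂_1: C_1 → C_0 sends each edge [p,q] (with p < q) to q − p.
The 7×21 boundary matrix has rank 6 and Smith normal form diag(1,1,1,1,1,1).

Boundary ∂_2: C_2 → C_1 acts by ∂[p,q,r] = [q,r] − [p,r] + [p,q]. For instance
  ∂PQS = QS − PS + PQ,
  ∂PTV = TV − PV + PT.
As a 21×14 matrix over Z this has rank 13, with invariant factors (1,1,1,1,1,1,1,1,1,1,1,1,1).

Computing H_k = (kernel of ∂_k) / (image of ∂_{k+1}):

  H_0: rank C_0 − rank ∂_1 = 7 − 6 = 1, and the invariant factors of ∂_1 are all 1, so H_0 ≅ Z.
  H_1: rank ker ∂_1 − rank ∂_2 = (21 − 6) − 13 = 2, and the invariant factors of ∂_2 are all 1, so H_1 ≅ Z^2.
  H_2: rank ker ∂_2 − rank ∂_3 = (14 − 13) − 0 = 1, and there is no ∂_3, so H_2 ≅ Z.

H_0 = Z,  H_1 = Z^2,  H_2 = Z.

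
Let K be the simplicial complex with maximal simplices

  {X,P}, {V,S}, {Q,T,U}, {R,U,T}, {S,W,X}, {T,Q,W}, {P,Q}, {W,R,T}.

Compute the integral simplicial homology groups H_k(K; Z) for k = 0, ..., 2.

Fix the vertex order P < Q < R < S < T < U < V < W < X and write every simplex with vertices in increasing order. Then dim K = 2 and the simplices of K are:

  0-simplices (9): P, Q, R, S, T, U, V, W, X
  1-simplices (14): PQ, PX, QT, QU, QW, RT, RU, RW, SV, SW, SX, TU, TW, WX
  2-simplices (5): QTU, QTW, RTU, RTW, SWX

Hence C_0 ≅ Z^9, C_1 ≅ Z^14, C_2 ≅ Z^5.

Boundary ∂_1: C_1 → C_0 is given by ∂[p,q] = [q] − [p]. For instance
  ∂RW = W − R.
As a 9×14 matrix over Z this has rank 8, with invariant factors (1,1,1,1,1,1,1,1).

∂_2: C_2 → C_1 sends each 2-simplex [p,q,r] to [q,r] − [p,r] + [p,q]. For instance
  ∂SWX = WX − SX + SW,
  ∂RTU = TU − RU + RT.
The resulting 14×5 matrix has rank 5, and its Smith normal form has invariant factors (1,1,1,1,1).

Computing H_k = (kernel of ∂_k) / (image of ∂_{k+1}):

  H_0: rank C_0 − rank ∂_1 = 9 − 8 = 1, and the invariant factors of ∂_1 are all 1, so H_0 ≅ Z.
  H_1: rank ker ∂_1 − rank ∂_2 = (14 − 8) − 5 = 1, and the invariant factors of ∂_2 are all 1, so H_1 ≅ Z.
  H_2: rank ker ∂_2 − rank ∂_3 = (5 − 5) − 0 = 0, and there is no ∂_3, so H_2 ≅ 0.

As a check, the Euler characteristic is 9 − 14 + 5 = 0, which agrees with 1 − 1 + 0 = 0.

H_0 = Z,  H_1 = Z,  H_2 = 0.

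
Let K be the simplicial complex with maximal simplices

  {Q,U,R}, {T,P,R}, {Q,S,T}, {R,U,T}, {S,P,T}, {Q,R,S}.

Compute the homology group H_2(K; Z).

H_2 ≅ 0.

Take the total order P < Q < R < S < T < U on the vertex set. Then K (dimension 2) consists of the simplices:

  0-simplices (6): P, Q, R, S, T, U
  1-simplices (12): PR, PS, PT, QR, QS, QT, QU, RS, RT, RU, ST, TU
  2-simplices (6): PRT, PST, QRS, QRU, QST, RTU

giving chain groups C_0 ≅ Z^6, C_1 ≅ Z^12, C_2 ≅ Z^6.

The boundary map ∂_1: C_1 → C_0 is given by ∂[p,q] = [q] − [p]. For instance
  ∂RU = U − R.
The resulting 6×12 matrix has rank 5, and its Smith normal form has invariant factors (1,1,1,1,1).

The boundary map ∂_2: C_2 → C_1 sends each 2-simplex [p,q,r] to [q,r] − [p,r] + [p,q]. For instance
  ∂PRT = RT − PT + PR,
  ∂QRS = RS − QS + QR.
This gives a 12×6 integer matrix of rank 6; reducing to Smith normal form yields diagonal entries (1,1,1,1,1,1).

Now H_k = ker ∂_k / im ∂_{k+1}, so:

  H_2: rank ker ∂_2 − rank ∂_3 = (6 − 6) − 0 = 0, and there is no ∂_3, so H_2 = 0.

(K is a triangulation of the cylinder S^1 x I.)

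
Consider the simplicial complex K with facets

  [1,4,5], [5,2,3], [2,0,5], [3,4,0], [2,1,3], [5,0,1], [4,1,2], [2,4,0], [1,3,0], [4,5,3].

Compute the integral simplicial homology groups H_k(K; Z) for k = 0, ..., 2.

H_0 ≅ Z,  H_1 ≅ Z/2,  H_2 = 0.

Fix the vertex order 0 < 1 < 2 < 3 < 4 < 5 and write every simplex with vertices in increasing order. Then dim K = 2 and the simplices of K are:

  0-simplices (6): [0], [1], [2], [3], [4], [5]
  1-simplices (15): [0,1], [0,2], [0,3], [0,4], [0,5], [1,2], [1,3], [1,4], [1,5], [2,3], [2,4], [2,5], [3,4], [3,5], [4,5]
  2-simplices (10): [0,1,3], [0,1,5], [0,2,4], [0,2,5], [0,3,4], [1,2,3], [1,2,4], [1,4,5], [2,3,5], [3,4,5]

so the chain groups are C_0 ≅ Z^6, C_1 ≅ Z^15, C_2 ≅ Z^10.

The boundary map ∂_1: C_1 → C_0 maps an edge to its endpoints' difference, ∂[p,q] = q − p. For instance
  ∂[2,5] = [5] − [2].
The resulting 6×15 matrix has rank 5, and its Smith normal form has invariant factors (1,1,1,1,1).

The boundary map ∂_2: C_2 → C_1 sends each 2-simplex [p,q,r] to [q,r] − [p,r] + [p,q]. For instance
  ∂[0,2,4] = [2,4] − [0,4] + [0,2],
  ∂[2,3,5] = [3,5] − [2,5] + [2,3].
The resulting 15×10 matrix has rank 10, and its Smith normal form has invariant factors (1,1,1,1,1,1,1,1,1,2).

Now H_k = ker ∂_k / im ∂_{k+1}, so:

  H_0: rank C_0 − rank ∂_1 = 6 − 5 = 1, and the invariant factors of ∂_1 are all 1, so H_0 ≅ Z.
  H_1: rank ker ∂_1 − rank ∂_2 = (15 − 5) − 10 = 0, and ∂_2 has invariant factor 2 > 1, so H_1 ≅ Z/2.
  H_2: rank ker ∂_2 − rank ∂_3 = (10 − 10) − 0 = 0, and there is no ∂_3, so H_2 ≅ 0.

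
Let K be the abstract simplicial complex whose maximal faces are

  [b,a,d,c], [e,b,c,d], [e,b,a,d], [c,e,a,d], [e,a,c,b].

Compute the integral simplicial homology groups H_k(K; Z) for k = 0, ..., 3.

H_0 = Z,  H_1 = 0,  H_2 = 0,  H_3 = Z.

Fix the vertex order a < b < c < d < e and write every simplex with vertices in increasing order. Then dim K = 3 and the simplices of K are:

  0-simplices (5): a, b, c, d, e
  1-simplices (10): ab, ac, ad, ae, bc, bd, be, cd, ce, de
  2-simplices (10): abc, abd, abe, acd, ace, ade, bcd, bce, bde, cde
  3-simplices (5): abcd, abce, abde, acde, bcde

giving chain groups C_0 ≅ Z^5, C_1 ≅ Z^10, C_2 ≅ Z^10, C_3 ≅ Z^5.

∂_1: C_1 → C_0 is given by ∂[p,q] = [q] − [p].
This gives a 5×10 integer matrix of rank 4; reducing to Smith normal form yields diagonal entries (1,1,1,1).

Boundary ∂_2: C_2 → C_1 maps a triangle to the signed sum of its edges. For instance
  ∂bcd = cd − bd + bc,
  ∂cde = de − ce + cd.
The 10×10 boundary matrix has rank 6 and Smith normal form diag(1,1,1,1,1,1).

∂_3: C_3 → C_2 sends each 3-simplex σ to the alternating sum Σ_i (−1)^i (σ with its i-th vertex removed). For instance
  ∂acde = cde − ade + ace − acd,
  ∂abcd = bcd − acd + abd − abc.
This gives a 10×5 integer matrix of rank 4; reducing to Smith normal form yields diagonal entries (1,1,1,1).

Reading off H_k = ker ∂_k / im ∂_{k+1}:

  H_0: rank C_0 − rank ∂_1 = 5 − 4 = 1, and the invariant factors of ∂_1 are all 1, so H_0 ≅ Z.
  H_1: rank ker ∂_1 − rank ∂_2 = (10 − 4) − 6 = 0, and the invariant factors of ∂_2 are all 1, so H_1 ≅ 0.
  H_2: rank ker ∂_2 − rank ∂_3 = (10 − 6) − 4 = 0, and the invariant factors of ∂_3 are all 1, so H_2 ≅ 0.
  H_3: rank ker ∂_3 − rank ∂_4 = (5 − 4) − 0 = 1, and there is no ∂_4, so H_3 ≅ Z.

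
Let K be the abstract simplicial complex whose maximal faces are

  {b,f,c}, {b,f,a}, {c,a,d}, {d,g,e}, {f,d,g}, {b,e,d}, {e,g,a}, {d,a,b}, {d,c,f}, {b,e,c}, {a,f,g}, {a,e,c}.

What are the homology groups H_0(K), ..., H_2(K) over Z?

Take the total order a < b < c < d < e < f < g on the vertex set. Then K (dimension 2) consists of the simplices:

  0-simplices (7): a, b, c, d, e, f, g
  1-simplices (18): ab, ac, ad, ae, af, ag, bc, bd, be, bf, cd, ce, cf, de, df, dg, eg, fg
  2-simplices (12): abd, abf, acd, ace, aeg, afg, bce, bcf, bde, cdf, deg, dfg

Hence C_0 ≅ Z^7, C_1 ≅ Z^18, C_2 ≅ Z^12.

∂_1: C_1 → C_0 sends each edge [p,q] (with p < q) to q − p.
As a 7×18 matrix over Z this has rank 6, with invariant factors (1,1,1,1,1,1).

Boundary ∂_2: C_2 → C_1 maps a triangle to the signed sum of its edges. For instance
  ∂ace = ce − ae + ac,
  ∂deg = eg − dg + de.
The resulting 18×12 matrix has rank 12, and its Smith normal form has invariant factors (1,1,1,1,1,1,1,1,1,1,1,2).

Computing H_k = (kernel of ∂_k) / (image of ∂_{k+1}):

  H_0: rank C_0 − rank ∂_1 = 7 − 6 = 1, and the invariant factors of ∂_1 are all 1, so H_0 ≅ Z.
  H_1: rank ker ∂_1 − rank ∂_2 = (18 − 6) − 12 = 0, and ∂_2 has invariant factor 2 > 1, so H_1 ≅ Z/2Z.
  H_2: rank ker ∂_2 − rank ∂_3 = (12 − 12) − 0 = 0, and there is no ∂_3, so H_2 ≅ 0.

H_0 = Z,  H_1 = Z/2Z,  H_2 = 0.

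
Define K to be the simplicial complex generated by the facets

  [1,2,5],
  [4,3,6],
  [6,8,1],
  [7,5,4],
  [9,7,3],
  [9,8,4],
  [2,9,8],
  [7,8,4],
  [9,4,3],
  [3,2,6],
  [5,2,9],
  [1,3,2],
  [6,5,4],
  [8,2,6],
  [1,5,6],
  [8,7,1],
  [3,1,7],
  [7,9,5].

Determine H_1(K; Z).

H_1 = Z × Z/2.

Take the total order 1 < 2 < 3 < 4 < 5 < 6 < 7 < 8 < 9 on the vertex set. Then K (dimension 2) consists of the simplices:

  0-simplices (9): [1], [2], [3], [4], [5], [6], [7], [8], [9]
  1-simplices (27): (27 of them)
  2-simplices (18): [1,2,3], [1,2,5], [1,3,7], [1,5,6], [1,6,8], [1,7,8], [2,3,6], [2,5,9], [2,6,8], [2,8,9], [3,4,6], [3,4,9], [3,7,9], [4,5,6], [4,5,7], [4,7,8], [4,8,9], [5,7,9]

Hence C_0 ≅ Z^9, C_1 ≅ Z^27, C_2 ≅ Z^18.

∂_1: C_1 → C_0 sends each edge [p,q] (with p < q) to q − p.
The resulting 9×27 matrix has rank 8, and its Smith normal form has invariant factors (1,1,1,1,1,1,1,1).

The boundary map ∂_2: C_2 → C_1 acts by ∂[p,q,r] = [q,r] − [p,r] + [p,q]. For instance
  ∂[4,8,9] = [8,9] − [4,9] + [4,8],
  ∂[2,8,9] = [8,9] − [2,9] + [2,8].
The resulting 27×18 matrix has rank 18, and its Smith normal form has invariant factors (1,1,1,1,1,1,1,1,1,1,1,1,1,1,1,1,1,2).

Reading off H_k = ker ∂_k / im ∂_{k+1}:

  H_1: rank ker ∂_1 − rank ∂_2 = (27 − 8) − 18 = 1, and ∂_2 has invariant factor 2 > 1, so H_1 ≅ Z × Z/2.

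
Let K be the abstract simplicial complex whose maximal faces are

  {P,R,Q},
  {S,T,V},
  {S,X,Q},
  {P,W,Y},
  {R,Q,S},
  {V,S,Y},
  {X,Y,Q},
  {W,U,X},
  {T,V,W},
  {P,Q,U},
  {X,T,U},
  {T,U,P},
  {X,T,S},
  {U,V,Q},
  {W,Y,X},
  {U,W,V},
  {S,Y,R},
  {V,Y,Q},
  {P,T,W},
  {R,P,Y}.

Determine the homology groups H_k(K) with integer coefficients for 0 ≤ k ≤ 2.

Fix the vertex order P < Q < R < S < T < U < V < W < X < Y and write every simplex with vertices in increasing order. Then dim K = 2 and the simplices of K are:

  0-simplices (10): P, Q, R, S, T, U, V, W, X, Y
  1-simplices (30): PQ, PR, PT, PU, PW, PY, QR, QS, QU, QV, QX, QY, RS, RY, ST, SV, SX, SY, TU, TV, TW, TX, UV, UW, UX, VW, VY, WX, WY, XY
  2-simplices (20): PQR, PQU, PRY, PTU, PTW, PWY, QRS, QSX, QUV, QVY, QXY, RSY, STV, STX, SVY, TUX, TVW, UVW, UWX, WXY

Hence C_0 ≅ Z^10, C_1 ≅ Z^30, C_2 ≅ Z^20.

∂_1: C_1 → C_0 sends each edge [p,q] (with p < q) to q − p. For instance
  ∂VW = W − V.
The 10×30 boundary matrix has rank 9 and Smith normal form diag(1,1,1,1,1,1,1,1,1).

∂_2: C_2 → C_1 sends each 2-simplex [p,q,r] to [q,r] − [p,r] + [p,q]. For instance
  ∂TVW = VW − TW + TV,
  ∂PRY = RY − PY + PR.
The 30×20 boundary matrix has rank 20 and Smith normal form diag(1,1,1,1,1,1,1,1,1,1,1,1,1,1,1,1,1,1,1,2).

Reading off H_k = ker ∂_k / im ∂_{k+1}:

  H_0: rank C_0 − rank ∂_1 = 10 − 9 = 1, and the invariant factors of ∂_1 are all 1, so H_0 = Z.
  H_1: rank ker ∂_1 − rank ∂_2 = (30 − 9) − 20 = 1, and ∂_2 has invariant factor 2 > 1, so H_1 = Z ⊕ Z/2Z.
  H_2: rank ker ∂_2 − rank ∂_3 = (20 − 20) − 0 = 0, and there is no ∂_3, so H_2 = 0.

H_0 = Z,  H_1 = Z ⊕ Z/2Z,  H_2 = 0.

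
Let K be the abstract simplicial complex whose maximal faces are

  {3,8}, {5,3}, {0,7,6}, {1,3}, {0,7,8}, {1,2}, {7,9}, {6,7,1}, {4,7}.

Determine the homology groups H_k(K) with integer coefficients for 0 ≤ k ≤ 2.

Fix the vertex order 0 < 1 < 2 < 3 < 4 < 5 < 6 < 7 < 8 < 9 and write every simplex with vertices in increasing order. Then dim K = 2 and the simplices of K are:

  0-simplices (10): [0], [1], [2], [3], [4], [5], [6], [7], [8], [9]
  1-simplices (13): [0,6], [0,7], [0,8], [1,2], [1,3], [1,6], [1,7], [3,5], [3,8], [4,7], [6,7], [7,8], [7,9]
  2-simplices (3): [0,6,7], [0,7,8], [1,6,7]

Hence C_0 ≅ Z^10, C_1 ≅ Z^13, C_2 ≅ Z^3.

Boundary ∂_1: C_1 → C_0 sends each edge [p,q] (with p < q) to q − p. For instance
  ∂[3,8] = [8] − [3].
The 10×13 boundary matrix has rank 9 and Smith normal form diag(1,1,1,1,1,1,1,1,1).

The boundary map ∂_2: C_2 → C_1 acts by ∂[p,q,r] = [q,r] − [p,r] + [p,q]. For instance
  ∂[0,7,8] = [7,8] − [0,8] + [0,7],
  ∂[0,6,7] = [6,7] − [0,7] + [0,6].
As a 13×3 matrix over Z this has rank 3, with invariant factors (1,1,1).

From H_k ≅ ker(∂_k) / im(∂_{k+1}) we obtain:

  H_0: rank C_0 − rank ∂_1 = 10 − 9 = 1, and the invariant factors of ∂_1 are all 1, so H_0 = Z.
  H_1: rank ker ∂_1 − rank ∂_2 = (13 − 9) − 3 = 1, and the invariant factors of ∂_2 are all 1, so H_1 = Z.
  H_2: rank ker ∂_2 − rank ∂_3 = (3 − 3) − 0 = 0, and there is no ∂_3, so H_2 = 0.

As a check, the Euler characteristic is 10 − 13 + 3 = 0, which agrees with 1 − 1 + 0 = 0.

H_0 = Z,  H_1 = Z,  H_2 = 0.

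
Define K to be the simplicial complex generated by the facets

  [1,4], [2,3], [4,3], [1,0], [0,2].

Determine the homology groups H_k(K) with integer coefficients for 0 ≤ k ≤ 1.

H_0 = Z,  H_1 = Z.

K has 5 vertices, 5 edges.
rank ∂_0 = 0, rank ∂_1 = 4 ⇒ b_0 = 5 − 0 − 4 = 1; all invariant factors of ∂_1 are 1 so no torsion. So H_0 = Z.
rank ∂_1 = 4, rank ∂_2 = 0 ⇒ b_1 = 5 − 4 − 0 = 1. So H_1 = Z.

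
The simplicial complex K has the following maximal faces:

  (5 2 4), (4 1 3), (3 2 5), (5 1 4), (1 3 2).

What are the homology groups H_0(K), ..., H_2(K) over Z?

H_0 = Z,  H_1 = Z,  H_2 = 0.

Order the vertices as 1 < 2 < 3 < 4 < 5. Listing each simplex with vertices in this order, K has dimension 2 with simplices:

  0-simplices (5): [1], [2], [3], [4], [5]
  1-simplices (10): [1,2], [1,3], [1,4], [1,5], [2,3], [2,4], [2,5], [3,4], [3,5], [4,5]
  2-simplices (5): [1,2,3], [1,3,4], [1,4,5], [2,3,5], [2,4,5]

giving chain groups C_0 ≅ Z^5, C_1 ≅ Z^10, C_2 ≅ Z^5.

The boundary map ∂_1: C_1 → C_0 sends each edge [p,q] (with p < q) to q − p. For instance
  ∂[1,2] = [2] − [1].
The resulting 5×10 matrix has rank 4, and its Smith normal form has invariant factors (1,1,1,1).

Boundary ∂_2: C_2 → C_1 acts by ∂[p,q,r] = [q,r] − [p,r] + [p,q]. For instance
  ∂[1,2,3] = [2,3] − [1,3] + [1,2],
  ∂[2,3,5] = [3,5] − [2,5] + [2,3].
The resulting 10×5 matrix has rank 5, and its Smith normal form has invariant factors (1,1,1,1,1).

From H_k ≅ ker(∂_k) / im(∂_{k+1}) we obtain:

  H_0: rank C_0 − rank ∂_1 = 5 − 4 = 1, and the invariant factors of ∂_1 are all 1, so H_0 ≅ Z.
  H_1: rank ker ∂_1 − rank ∂_2 = (10 − 4) − 5 = 1, and the invariant factors of ∂_2 are all 1, so H_1 ≅ Z.
  H_2: rank ker ∂_2 − rank ∂_3 = (5 − 5) − 0 = 0, and there is no ∂_3, so H_2 ≅ 0.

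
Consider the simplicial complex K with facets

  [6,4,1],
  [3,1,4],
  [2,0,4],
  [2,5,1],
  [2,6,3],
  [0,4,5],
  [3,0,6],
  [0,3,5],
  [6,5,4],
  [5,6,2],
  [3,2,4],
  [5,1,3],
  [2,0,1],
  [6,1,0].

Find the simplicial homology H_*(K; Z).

H_0 ≅ Z,  H_1 ≅ Z^2,  H_2 ≅ Z.

Take the total order 0 < 1 < 2 < 3 < 4 < 5 < 6 on the vertex set. Then K (dimension 2) consists of the simplices:

  0-simplices (7): [0], [1], [2], [3], [4], [5], [6]
  1-simplices (21): [0,1], [0,2], [0,3], [0,4], [0,5], [0,6], [1,2], [1,3], [1,4], [1,5], [1,6], [2,3], [2,4], [2,5], [2,6], [3,4], [3,5], [3,6], [4,5], [4,6], [5,6]
  2-simplices (14): [0,1,2], [0,1,6], [0,2,4], [0,3,5], [0,3,6], [0,4,5], [1,2,5], [1,3,4], [1,3,5], [1,4,6], [2,3,4], [2,3,6], [2,5,6], [4,5,6]

Hence C_0 ≅ Z^7, C_1 ≅ Z^21, C_2 ≅ Z^14.

∂_1: C_1 → C_0 sends each edge [p,q] (with p < q) to q − p. For instance
  ∂[3,4] = [4] − [3].
The 7×21 boundary matrix has rank 6 and Smith normal form diag(1,1,1,1,1,1).

Boundary ∂_2: C_2 → C_1 sends each 2-simplex [p,q,r] to [q,r] − [p,r] + [p,q]. For instance
  ∂[1,3,4] = [3,4] − [1,4] + [1,3],
  ∂[0,4,5] = [4,5] − [0,5] + [0,4].
The 21×14 boundary matrix has rank 13 and Smith normal form diag(1,1,1,1,1,1,1,1,1,1,1,1,1).

Reading off H_k = ker ∂_k / im ∂_{k+1}:

  H_0: rank C_0 − rank ∂_1 = 7 − 6 = 1, and the invariant factors of ∂_1 are all 1, so H_0 ≅ Z.
  H_1: rank ker ∂_1 − rank ∂_2 = (21 − 6) − 13 = 2, and the invariant factors of ∂_2 are all 1, so H_1 ≅ Z^2.
  H_2: rank ker ∂_2 − rank ∂_3 = (14 − 13) − 0 = 1, and there is no ∂_3, so H_2 ≅ Z.

(K is a triangulation of the torus T^2.)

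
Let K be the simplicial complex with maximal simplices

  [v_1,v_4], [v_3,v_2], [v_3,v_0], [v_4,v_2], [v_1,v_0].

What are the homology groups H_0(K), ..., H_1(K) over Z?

Take the total order v_0 < v_1 < v_2 < v_3 < v_4 on the vertex set. Then K (dimension 1) consists of the simplices:

  0-simplices (5): [v_0], [v_1], [v_2], [v_3], [v_4]
  1-simplices (5): [v_0,v_1], [v_0,v_3], [v_1,v_4], [v_2,v_3], [v_2,v_4]

Hence C_0 ≅ Z^5, C_1 ≅ Z^5.

The boundary map ∂_1: C_1 → C_0 is given by ∂[p,q] = [q] − [p].
The 5×5 boundary matrix has rank 4 and Smith normal form diag(1,1,1,1).

Computing H_k = (kernel of ∂_k) / (image of ∂_{k+1}):

  H_0: rank C_0 − rank ∂_1 = 5 − 4 = 1, and the invariant factors of ∂_1 are all 1, so H_0 = Z.
  H_1: rank ker ∂_1 − rank ∂_2 = (5 − 4) − 0 = 1, and there is no ∂_2, so H_1 = Z.

H_0 = Z,  H_1 = Z.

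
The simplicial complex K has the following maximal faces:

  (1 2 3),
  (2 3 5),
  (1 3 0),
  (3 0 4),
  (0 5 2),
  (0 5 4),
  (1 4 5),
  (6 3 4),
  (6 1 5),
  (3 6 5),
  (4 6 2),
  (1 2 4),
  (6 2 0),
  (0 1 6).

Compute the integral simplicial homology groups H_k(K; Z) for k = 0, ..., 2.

H_0 ≅ Z,  H_1 ≅ Z^2,  H_2 ≅ Z.

Take the total order 0 < 1 < 2 < 3 < 4 < 5 < 6 on the vertex set. Then K (dimension 2) consists of the simplices:

  0-simplices (7): [0], [1], [2], [3], [4], [5], [6]
  1-simplices (21): [0,1], [0,2], [0,3], [0,4], [0,5], [0,6], [1,2], [1,3], [1,4], [1,5], [1,6], [2,3], [2,4], [2,5], [2,6], [3,4], [3,5], [3,6], [4,5], [4,6], [5,6]
  2-simplices (14): [0,1,3], [0,1,6], [0,2,5], [0,2,6], [0,3,4], [0,4,5], [1,2,3], [1,2,4], [1,4,5], [1,5,6], [2,3,5], [2,4,6], [3,4,6], [3,5,6]

Hence C_0 ≅ Z^7, C_1 ≅ Z^21, C_2 ≅ Z^14.

The boundary map ∂_1: C_1 → C_0 sends each edge [p,q] (with p < q) to q − p.
The 7×21 boundary matrix has rank 6 and Smith normal form diag(1,1,1,1,1,1).

The boundary map ∂_2: C_2 → C_1 sends each 2-simplex [p,q,r] to [q,r] − [p,r] + [p,q]. For instance
  ∂[2,3,5] = [3,5] − [2,5] + [2,3],
  ∂[1,4,5] = [4,5] − [1,5] + [1,4].
The 21×14 boundary matrix has rank 13 and Smith normal form diag(1,1,1,1,1,1,1,1,1,1,1,1,1).

Now H_k = ker ∂_k / im ∂_{k+1}, so:

  H_0: rank C_0 − rank ∂_1 = 7 − 6 = 1, and the invariant factors of ∂_1 are all 1, so H_0 = Z.
  H_1: rank ker ∂_1 − rank ∂_2 = (21 − 6) − 13 = 2, and the invariant factors of ∂_2 are all 1, so H_1 = Z^2.
  H_2: rank ker ∂_2 − rank ∂_3 = (14 − 13) − 0 = 1, and there is no ∂_3, so H_2 = Z.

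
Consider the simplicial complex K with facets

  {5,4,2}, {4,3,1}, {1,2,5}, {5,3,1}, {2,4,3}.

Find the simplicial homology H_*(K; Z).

H_0 ≅ Z,  H_1 ≅ Z,  H_2 = 0.

We work with the vertex ordering 1 < 2 < 3 < 4 < 5. The simplices of K, each written with vertices in increasing order, are:

  0-simplices (5): [1], [2], [3], [4], [5]
  1-simplices (10): [1,2], [1,3], [1,4], [1,5], [2,3], [2,4], [2,5], [3,4], [3,5], [4,5]
  2-simplices (5): [1,2,5], [1,3,4], [1,3,5], [2,3,4], [2,4,5]

giving chain groups C_0 ≅ Z^5, C_1 ≅ Z^10, C_2 ≅ Z^5.

Boundary ∂_1: C_1 → C_0 is given by ∂[p,q] = [q] − [p].
The 5×10 boundary matrix has rank 4 and Smith normal form diag(1,1,1,1).

Boundary ∂_2: C_2 → C_1 sends each 2-simplex [p,q,r] to [q,r] − [p,r] + [p,q]. For instance
  ∂[2,4,5] = [4,5] − [2,5] + [2,4],
  ∂[1,3,5] = [3,5] − [1,5] + [1,3].
As a 10×5 matrix over Z this has rank 5, with invariant factors (1,1,1,1,1).

Computing H_k = (kernel of ∂_k) / (image of ∂_{k+1}):

  H_0: rank C_0 − rank ∂_1 = 5 − 4 = 1, and the invariant factors of ∂_1 are all 1, so H_0 = Z.
  H_1: rank ker ∂_1 − rank ∂_2 = (10 − 4) − 5 = 1, and the invariant factors of ∂_2 are all 1, so H_1 = Z.
  H_2: rank ker ∂_2 − rank ∂_3 = (5 − 5) − 0 = 0, and there is no ∂_3, so H_2 = 0.

(K is a triangulation of the Möbius band.)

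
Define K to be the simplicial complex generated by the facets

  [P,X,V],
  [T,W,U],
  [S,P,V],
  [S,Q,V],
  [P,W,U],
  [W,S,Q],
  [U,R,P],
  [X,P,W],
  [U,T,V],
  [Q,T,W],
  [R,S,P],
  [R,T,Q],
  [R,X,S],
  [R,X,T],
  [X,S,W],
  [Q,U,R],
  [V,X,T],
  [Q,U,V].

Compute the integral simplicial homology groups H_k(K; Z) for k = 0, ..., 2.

We work with the vertex ordering P < Q < R < S < T < U < V < W < X. The simplices of K, each written with vertices in increasing order, are:

  0-simplices (9): P, Q, R, S, T, U, V, W, X
  1-simplices (27): PR, PS, PU, PV, PW, PX, QR, QS, QT, QU, QV, QW, RS, RT, RU, RX, SV, SW, SX, TU, TV, TW, TX, UV, UW, VX, WX
  2-simplices (18): PRS, PRU, PSV, PUW, PVX, PWX, QRT, QRU, QSV, QSW, QTW, QUV, RSX, RTX, SWX, TUV, TUW, TVX

Hence C_0 ≅ Z^9, C_1 ≅ Z^27, C_2 ≅ Z^18.

∂_1: C_1 → C_0 sends each edge [p,q] (with p < q) to q − p. For instance
  ∂QS = S − Q.
This gives a 9×27 integer matrix of rank 8; reducing to Smith normal form yields diagonal entries (1,1,1,1,1,1,1,1).

∂_2: C_2 → C_1 acts by ∂[p,q,r] = [q,r] − [p,r] + [p,q]. For instance
  ∂RTX = TX − RX + RT,
  ∂TUV = UV − TV + TU.
The resulting 27×18 matrix has rank 18, and its Smith normal form has invariant factors (1,1,1,1,1,1,1,1,1,1,1,1,1,1,1,1,1,2).

Computing H_k = (kernel of ∂_k) / (image of ∂_{k+1}):

  H_0: rank C_0 − rank ∂_1 = 9 − 8 = 1, and the invariant factors of ∂_1 are all 1, so H_0 ≅ Z.
  H_1: rank ker ∂_1 − rank ∂_2 = (27 − 8) − 18 = 1, and ∂_2 has invariant factor 2 > 1, so H_1 ≅ Z ⊕ Z/2Z.
  H_2: rank ker ∂_2 − rank ∂_3 = (18 − 18) − 0 = 0, and there is no ∂_3, so H_2 ≅ 0.

As a check, the Euler characteristic is 9 − 27 + 18 = 0, which agrees with 1 − 1 + 0 = 0.

H_0 ≅ Z,  H_1 ≅ Z ⊕ Z/2Z,  H_2 = 0.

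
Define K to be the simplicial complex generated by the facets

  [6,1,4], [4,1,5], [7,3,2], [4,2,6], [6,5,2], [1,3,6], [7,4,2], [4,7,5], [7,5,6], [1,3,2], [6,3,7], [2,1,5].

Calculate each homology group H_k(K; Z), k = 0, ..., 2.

Order the vertices as 1 < 2 < 3 < 4 < 5 < 6 < 7. Listing each simplex with vertices in this order, K has dimension 2 with simplices:

  0-simplices (7): [1], [2], [3], [4], [5], [6], [7]
  1-simplices (18): [1,2], [1,3], [1,4], [1,5], [1,6], [2,3], [2,4], [2,5], [2,6], [2,7], [3,6], [3,7], [4,5], [4,6], [4,7], [5,6], [5,7], [6,7]
  2-simplices (12): [1,2,3], [1,2,5], [1,3,6], [1,4,5], [1,4,6], [2,3,7], [2,4,6], [2,4,7], [2,5,6], [3,6,7], [4,5,7], [5,6,7]

Hence C_0 ≅ Z^7, C_1 ≅ Z^18, C_2 ≅ Z^12.

Boundary ∂_1: C_1 → C_0 maps an edge to its endpoints' difference, ∂[p,q] = q − p. For instance
  ∂[4,5] = [5] − [4].
The 7×18 boundary matrix has rank 6 and Smith normal form diag(1,1,1,1,1,1).

The boundary map ∂_2: C_2 → C_1 acts by ∂[p,q,r] = [q,r] − [p,r] + [p,q]. For instance
  ∂[2,5,6] = [5,6] − [2,6] + [2,5],
  ∂[1,3,6] = [3,6] − [1,6] + [1,3].
The resulting 18×12 matrix has rank 12, and its Smith normal form has invariant factors (1,1,1,1,1,1,1,1,1,1,1,2).

Computing H_k = (kernel of ∂_k) / (image of ∂_{k+1}):

  H_0: rank C_0 − rank ∂_1 = 7 − 6 = 1, and the invariant factors of ∂_1 are all 1, so H_0 = Z.
  H_1: rank ker ∂_1 − rank ∂_2 = (18 − 6) − 12 = 0, and ∂_2 has invariant factor 2 > 1, so H_1 = Z_2.
  H_2: rank ker ∂_2 − rank ∂_3 = (12 − 12) − 0 = 0, and there is no ∂_3, so H_2 = 0.

(K is a triangulation of the real projective plane RP^2.)

H_0 = Z,  H_1 = Z_2,  H_2 = 0.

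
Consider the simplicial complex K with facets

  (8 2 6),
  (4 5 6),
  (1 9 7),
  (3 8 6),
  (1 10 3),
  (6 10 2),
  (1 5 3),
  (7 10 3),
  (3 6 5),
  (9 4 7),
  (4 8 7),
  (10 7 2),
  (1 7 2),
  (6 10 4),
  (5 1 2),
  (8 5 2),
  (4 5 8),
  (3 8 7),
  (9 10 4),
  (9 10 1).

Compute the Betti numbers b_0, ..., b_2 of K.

Fix the vertex order 1 < 2 < 3 < 4 < 5 < 6 < 7 < 8 < 9 < 10 and write every simplex with vertices in increasing order. Then dim K = 2 and the simplices of K are:

  0-simplices (10): [1], [2], [3], [4], [5], [6], [7], [8], [9], [10]
  1-simplices (30): (30 of them)
  2-simplices (20): (20 of them)

giving chain groups C_0 ≅ Z^10, C_1 ≅ Z^30, C_2 ≅ Z^20.

Boundary ∂_1: C_1 → C_0 maps an edge to its endpoints' difference, ∂[p,q] = q − p.
The resulting 10×30 matrix has rank 9, and its Smith normal form has invariant factors (1,1,1,1,1,1,1,1,1).

Boundary ∂_2: C_2 → C_1 sends each 2-simplex [p,q,r] to [q,r] − [p,r] + [p,q]. For instance
  ∂[4,7,9] = [7,9] − [4,9] + [4,7],
  ∂[4,6,10] = [6,10] − [4,10] + [4,6].
The resulting 30×20 matrix has rank 20, and its Smith normal form has invariant factors (1,1,1,1,1,1,1,1,1,1,1,1,1,1,1,1,1,1,1,2).

Now H_k = ker ∂_k / im ∂_{k+1}, so:

  H_0: rank C_0 − rank ∂_1 = 10 − 9 = 1, and the invariant factors of ∂_1 are all 1, so H_0 ≅ Z.
  H_1: rank ker ∂_1 − rank ∂_2 = (30 − 9) − 20 = 1, and ∂_2 has invariant factor 2 > 1, so H_1 ≅ Z ⊕ Z/2.
  H_2: rank ker ∂_2 − rank ∂_3 = (20 − 20) − 0 = 0, and there is no ∂_3, so H_2 ≅ 0.

As a check, the Euler characteristic is 10 − 30 + 20 = 0, which agrees with 1 − 1 + 0 = 0.

Hence the Betti numbers are b_0 = 1, b_1 = 1, b_2 = 0.

b_0 = 1, b_1 = 1, b_2 = 0.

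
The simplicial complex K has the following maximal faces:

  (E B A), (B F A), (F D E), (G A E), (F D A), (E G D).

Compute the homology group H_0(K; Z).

Fix the vertex order A < B < D < E < F < G and write every simplex with vertices in increasing order. Then dim K = 2 and the simplices of K are:

  0-simplices (6): A, B, D, E, F, G
  1-simplices (12): AB, AD, AE, AF, AG, BE, BF, DE, DF, DG, EF, EG
  2-simplices (6): ABE, ABF, ADF, AEG, DEF, DEG

so the chain groups are C_0 ≅ Z^6, C_1 ≅ Z^12, C_2 ≅ Z^6.

∂_1: C_1 → C_0 maps an edge to its endpoints' difference, ∂[p,q] = q − p.
The resulting 6×12 matrix has rank 5, and its Smith normal form has invariant factors (1,1,1,1,1).

∂_2: C_2 → C_1 sends each 2-simplex [p,q,r] to [q,r] − [p,r] + [p,q]. For instance
  ∂AEG = EG − AG + AE,
  ∂DEF = EF − DF + DE.
The 12×6 boundary matrix has rank 6 and Smith normal form diag(1,1,1,1,1,1).

Reading off H_k = ker ∂_k / im ∂_{k+1}:

  H_0: rank C_0 − rank ∂_1 = 6 − 5 = 1, and the invariant factors of ∂_1 are all 1, so H_0 = Z.

H_0 ≅ Z.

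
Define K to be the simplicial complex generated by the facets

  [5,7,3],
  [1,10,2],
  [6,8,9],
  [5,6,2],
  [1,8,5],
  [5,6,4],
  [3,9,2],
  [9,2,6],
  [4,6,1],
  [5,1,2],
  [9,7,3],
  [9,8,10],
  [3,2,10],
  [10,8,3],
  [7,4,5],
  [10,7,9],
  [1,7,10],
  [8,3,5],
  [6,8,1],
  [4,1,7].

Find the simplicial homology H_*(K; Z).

Take the total order 1 < 2 < 3 < 4 < 5 < 6 < 7 < 8 < 9 < 10 on the vertex set. Then K (dimension 2) consists of the simplices:

  0-simplices (10): [1], [2], [3], [4], [5], [6], [7], [8], [9], [10]
  1-simplices (30): (30 of them)
  2-simplices (20): (20 of them)

Hence C_0 ≅ Z^10, C_1 ≅ Z^30, C_2 ≅ Z^20.

Boundary ∂_1: C_1 → C_0 maps an edge to its endpoints' difference, ∂[p,q] = q − p.
The resulting 10×30 matrix has rank 9, and its Smith normal form has invariant factors (1,1,1,1,1,1,1,1,1).

∂_2: C_2 → C_1 acts by ∂[p,q,r] = [q,r] − [p,r] + [p,q]. For instance
  ∂[1,2,5] = [2,5] − [1,5] + [1,2],
  ∂[2,6,9] = [6,9] − [2,9] + [2,6].
The 30×20 boundary matrix has rank 20 and Smith normal form diag(1,1,1,1,1,1,1,1,1,1,1,1,1,1,1,1,1,1,1,2).

From H_k ≅ ker(∂_k) / im(∂_{k+1}) we obtain:

  H_0: rank C_0 − rank ∂_1 = 10 − 9 = 1, and the invariant factors of ∂_1 are all 1, so H_0 = Z.
  H_1: rank ker ∂_1 − rank ∂_2 = (30 − 9) − 20 = 1, and ∂_2 has invariant factor 2 > 1, so H_1 = Z ⊕ Z_2.
  H_2: rank ker ∂_2 − rank ∂_3 = (20 − 20) − 0 = 0, and there is no ∂_3, so H_2 = 0.

H_0 = Z,  H_1 = Z ⊕ Z_2,  H_2 = 0.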